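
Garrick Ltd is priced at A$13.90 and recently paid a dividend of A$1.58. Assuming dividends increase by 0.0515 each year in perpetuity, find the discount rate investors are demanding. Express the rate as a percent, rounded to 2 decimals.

17.10%

Rearranging the constant-growth DDM: r = D₁/P₀ + g.
D₁ = 1.58 × (1 + 0.0515) = 1.6614.
r = 1.6614 / 13.90 + 0.0515 = 0.11952 + 0.0515 = 0.17102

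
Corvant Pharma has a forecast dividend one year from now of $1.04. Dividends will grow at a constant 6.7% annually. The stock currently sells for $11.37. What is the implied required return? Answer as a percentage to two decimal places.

15.85%

Rearranging the constant-growth DDM: r = D₁/P₀ + g.
r = 1.0400 / 11.37 + 0.067 = 0.09147 + 0.067 = 0.15847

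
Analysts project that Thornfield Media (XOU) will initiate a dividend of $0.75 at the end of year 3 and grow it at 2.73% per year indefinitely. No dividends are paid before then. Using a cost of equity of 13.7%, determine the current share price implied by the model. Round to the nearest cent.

Deferred-dividend DDM. At t=2 the remaining stream is a growing perpetuity with first payment D_3 = 0.75.
V_2 = D_3/(r−g) = 0.75/(0.137−0.0273) = 6.8368
P₀ = V_2/(1+r)^2 = 6.8368/(1+0.137)^2 = 5.2885

$5.29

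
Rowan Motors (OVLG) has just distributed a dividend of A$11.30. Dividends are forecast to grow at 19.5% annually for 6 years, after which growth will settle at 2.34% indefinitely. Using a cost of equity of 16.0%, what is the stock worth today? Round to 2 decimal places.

Two-stage DDM. Project D₁…D_6 at 0.195, terminal growth 0.0234, discount at r = 0.16.
D_1 = 13.5035
D_2 = 16.1367
D_3 = 19.2833
D_4 = 23.0436
D_5 = 27.5371
D_6 = 32.9068
Terminal value at t=6: TV = D_7/(r−g) = 33.6768/(0.16−0.0234) = 246.5361
P₀ = 13.5035/(1+0.16)^1 + 16.1367/(1+0.16)^2 + 19.2833/(1+0.16)^3 + 23.0436/(1+0.16)^4 + 27.5371/(1+0.16)^5 + 32.9068/(1+0.16)^6 + 246.5361/(1+0.16)^6 = 176.5199

A$176.52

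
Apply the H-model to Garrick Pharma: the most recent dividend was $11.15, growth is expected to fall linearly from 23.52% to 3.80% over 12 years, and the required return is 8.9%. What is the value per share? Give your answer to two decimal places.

$485.62

H-model: P₀ = D₀[(1+g_L) + H(g_S−g_L)]/(r−g_L), with H = 12/2 = 6.
P₀ = 11.15 × [(1+0.038) + 6×(0.2352−0.038)] / (0.089−0.038)
   = 11.15 × 2.2212 / 0.051 = 485.6153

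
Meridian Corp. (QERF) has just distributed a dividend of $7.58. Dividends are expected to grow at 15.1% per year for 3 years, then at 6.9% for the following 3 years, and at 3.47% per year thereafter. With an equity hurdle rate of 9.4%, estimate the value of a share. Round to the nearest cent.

Three-stage DDM. Project D₁…D_6; terminal Gordon value at t=6 with g = 0.0347; discount at r = 0.094.
D_1 = 8.7246
D_2 = 10.0420
D_3 = 11.5583
D_4 = 12.3559
D_5 = 13.2084
D_6 = 14.1198
TV_6 = 14.6097/(0.094−0.0347) = 246.3701
P₀ = Σ Dₜ/(1+r)ᵗ + TV_6/(1+r)^6 = 194.1928

$194.19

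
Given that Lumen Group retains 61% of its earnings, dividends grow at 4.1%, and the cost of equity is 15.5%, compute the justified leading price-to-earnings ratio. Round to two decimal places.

Payout ratio b = 1 − 0.61 = 0.39.
Justified leading P/E = b/(r−g) = 0.39/(0.155−0.041) = 3.4211

3.42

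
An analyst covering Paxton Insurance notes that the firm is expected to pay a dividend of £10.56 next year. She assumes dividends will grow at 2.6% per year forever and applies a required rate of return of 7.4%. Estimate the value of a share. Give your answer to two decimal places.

Gordon growth model: P₀ = D₁/(r − g), with D₁ = 10.56 given directly.
P₀ = 10.5600 / (0.074 − 0.026) = 10.5600 / 0.048 = 220.0000

£220.00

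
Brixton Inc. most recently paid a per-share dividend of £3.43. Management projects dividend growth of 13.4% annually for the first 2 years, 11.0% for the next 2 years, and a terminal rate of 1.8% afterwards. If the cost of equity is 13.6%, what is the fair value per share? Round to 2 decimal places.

Three-stage DDM. Project D₁…D_4; terminal Gordon value at t=4 with g = 0.018; discount at r = 0.136.
D_1 = 3.8896
D_2 = 4.4108
D_3 = 4.8960
D_4 = 5.4346
TV_4 = 5.5324/(0.136−0.018) = 46.8848
P₀ = Σ Dₜ/(1+r)ᵗ + TV_4/(1+r)^4 = 41.5975

£41.60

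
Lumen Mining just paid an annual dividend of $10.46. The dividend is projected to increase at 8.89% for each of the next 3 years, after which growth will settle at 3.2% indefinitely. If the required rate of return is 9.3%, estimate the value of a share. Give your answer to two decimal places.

$206.12

Two-stage DDM. Project D₁…D_3 at 0.0889, terminal growth 0.032, discount at r = 0.093.
D_1 = 11.3899
D_2 = 12.4025
D_3 = 13.5050
Terminal value at t=3: TV = D_4/(r−g) = 13.9372/(0.093−0.032) = 228.4786
P₀ = 11.3899/(1+0.093)^1 + 12.4025/(1+0.093)^2 + 13.5050/(1+0.093)^3 + 228.4786/(1+0.093)^3 = 206.1238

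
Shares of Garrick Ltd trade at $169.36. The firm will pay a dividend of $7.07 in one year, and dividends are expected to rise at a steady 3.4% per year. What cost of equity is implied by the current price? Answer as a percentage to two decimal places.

7.57%

Rearranging the constant-growth DDM: r = D₁/P₀ + g.
r = 7.0700 / 169.36 + 0.034 = 0.04175 + 0.034 = 0.07575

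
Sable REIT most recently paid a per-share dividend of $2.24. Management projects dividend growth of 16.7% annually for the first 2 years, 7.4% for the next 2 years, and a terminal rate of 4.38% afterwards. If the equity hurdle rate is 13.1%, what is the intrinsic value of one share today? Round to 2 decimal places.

Three-stage DDM. Project D₁…D_4; terminal Gordon value at t=4 with g = 0.0438; discount at r = 0.131.
D_1 = 2.6141
D_2 = 3.0506
D_3 = 3.2764
D_4 = 3.5188
TV_4 = 3.6730/(0.131−0.0438) = 42.1210
P₀ = Σ Dₜ/(1+r)ᵗ + TV_4/(1+r)^4 = 34.8538

$34.85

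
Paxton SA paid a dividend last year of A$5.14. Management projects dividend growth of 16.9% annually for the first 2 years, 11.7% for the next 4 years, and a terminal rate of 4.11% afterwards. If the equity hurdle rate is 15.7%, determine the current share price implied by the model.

A$70.62

Three-stage DDM. Project D₁…D_6; terminal Gordon value at t=6 with g = 0.0411; discount at r = 0.157.
D_1 = 6.0087
D_2 = 7.0241
D_3 = 7.8459
D_4 = 8.7639
D_5 = 9.7893
D_6 = 10.9346
TV_6 = 11.3841/(0.157−0.0411) = 98.2231
P₀ = Σ Dₜ/(1+r)ᵗ + TV_6/(1+r)^6 = 70.6230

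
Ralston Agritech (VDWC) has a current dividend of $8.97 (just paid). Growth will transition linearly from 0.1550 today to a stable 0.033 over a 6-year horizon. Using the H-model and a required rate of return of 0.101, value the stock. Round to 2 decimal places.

H-model: P₀ = D₀[(1+g_L) + H(g_S−g_L)]/(r−g_L), with H = 6/2 = 3.
P₀ = 8.97 × [(1+0.033) + 3×(0.155−0.033)] / (0.101−0.033)
   = 8.97 × 1.3990 / 0.068 = 184.5446

$184.54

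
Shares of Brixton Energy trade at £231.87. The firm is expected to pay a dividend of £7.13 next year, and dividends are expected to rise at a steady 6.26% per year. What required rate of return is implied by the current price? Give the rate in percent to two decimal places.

Rearranging the constant-growth DDM: r = D₁/P₀ + g.
r = 7.1300 / 231.87 + 0.0626 = 0.03075 + 0.0626 = 0.09335

9.33%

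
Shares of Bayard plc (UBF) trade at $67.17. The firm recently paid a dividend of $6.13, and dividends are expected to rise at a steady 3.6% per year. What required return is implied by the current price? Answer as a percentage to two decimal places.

13.05%

Rearranging the constant-growth DDM: r = D₁/P₀ + g.
D₁ = 6.13 × (1 + 0.036) = 6.3507.
r = 6.3507 / 67.17 + 0.036 = 0.09455 + 0.036 = 0.13055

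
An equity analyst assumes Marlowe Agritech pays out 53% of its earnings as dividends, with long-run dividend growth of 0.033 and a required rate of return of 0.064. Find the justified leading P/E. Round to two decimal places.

17.10

Justified leading P/E = b/(r−g) = 0.53/(0.064−0.033) = 17.0968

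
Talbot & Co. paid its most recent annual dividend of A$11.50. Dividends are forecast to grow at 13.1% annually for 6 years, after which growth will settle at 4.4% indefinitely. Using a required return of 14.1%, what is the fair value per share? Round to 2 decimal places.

Two-stage DDM. Project D₁…D_6 at 0.131, terminal growth 0.044, discount at r = 0.141.
D_1 = 13.0065
D_2 = 14.7104
D_3 = 16.6374
D_4 = 18.8169
D_5 = 21.2819
D_6 = 24.0699
Terminal value at t=6: TV = D_7/(r−g) = 25.1289/(0.141−0.044) = 259.0611
P₀ = 13.0065/(1+0.141)^1 + 14.7104/(1+0.141)^2 + 16.6374/(1+0.141)^3 + 18.8169/(1+0.141)^4 + 21.2819/(1+0.141)^5 + 24.0699/(1+0.141)^6 + 259.0611/(1+0.141)^6 = 184.3196

A$184.32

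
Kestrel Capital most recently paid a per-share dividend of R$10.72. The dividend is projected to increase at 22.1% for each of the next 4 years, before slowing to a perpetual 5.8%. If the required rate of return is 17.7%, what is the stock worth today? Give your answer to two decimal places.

R$157.42

Two-stage DDM. Project D₁…D_4 at 0.221, terminal growth 0.058, discount at r = 0.177.
D_1 = 13.0891
D_2 = 15.9818
D_3 = 19.5138
D_4 = 23.8263
Terminal value at t=4: TV = D_5/(r−g) = 25.2083/(0.177−0.058) = 211.8342
P₀ = 13.0891/(1+0.177)^1 + 15.9818/(1+0.177)^2 + 19.5138/(1+0.177)^3 + 23.8263/(1+0.177)^4 + 211.8342/(1+0.177)^4 = 157.4201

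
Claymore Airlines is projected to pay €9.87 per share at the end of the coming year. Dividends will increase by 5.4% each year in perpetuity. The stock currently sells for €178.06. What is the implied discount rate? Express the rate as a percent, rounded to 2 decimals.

Rearranging the constant-growth DDM: r = D₁/P₀ + g.
r = 9.8700 / 178.06 + 0.054 = 0.05543 + 0.054 = 0.10943

10.94%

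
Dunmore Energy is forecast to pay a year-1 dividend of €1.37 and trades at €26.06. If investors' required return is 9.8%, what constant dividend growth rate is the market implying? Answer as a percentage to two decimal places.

From P₀ = D₁/(r − g), the implied growth is g = r − D₁/P₀.
g = 0.098 − 1.37/26.06 = 0.098 − 0.05257 = 0.04543

4.54%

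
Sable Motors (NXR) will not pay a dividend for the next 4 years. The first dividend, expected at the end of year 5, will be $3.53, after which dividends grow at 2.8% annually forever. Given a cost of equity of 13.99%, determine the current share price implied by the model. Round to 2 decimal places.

Deferred-dividend DDM. At t=4 the remaining stream is a growing perpetuity with first payment D_5 = 3.53.
V_4 = D_5/(r−g) = 3.53/(0.1399−0.028) = 31.5460
P₀ = V_4/(1+r)^4 = 31.5460/(1+0.1399)^4 = 18.6843

$18.68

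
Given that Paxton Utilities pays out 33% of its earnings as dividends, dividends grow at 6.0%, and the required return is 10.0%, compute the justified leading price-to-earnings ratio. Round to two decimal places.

Justified leading P/E = b/(r−g) = 0.33/(0.1−0.06) = 8.2500

8.25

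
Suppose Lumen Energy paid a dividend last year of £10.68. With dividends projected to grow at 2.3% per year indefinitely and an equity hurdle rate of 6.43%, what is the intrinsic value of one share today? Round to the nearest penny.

£264.54

Gordon growth model: P₀ = D₁/(r − g). D₁ = 10.68 × (1 + 0.023) = 10.9256.
P₀ = 10.9256 / (0.0643 − 0.023) = 10.9256 / 0.0413 = 264.5433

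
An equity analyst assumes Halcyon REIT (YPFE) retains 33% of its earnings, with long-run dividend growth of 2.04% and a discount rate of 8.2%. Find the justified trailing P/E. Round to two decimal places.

Payout ratio b = 1 − 0.33 = 0.67.
Justified trailing P/E = b(1+g)/(r−g) = 0.67×(1+0.0204)/(0.082−0.0204) = 11.0985

11.10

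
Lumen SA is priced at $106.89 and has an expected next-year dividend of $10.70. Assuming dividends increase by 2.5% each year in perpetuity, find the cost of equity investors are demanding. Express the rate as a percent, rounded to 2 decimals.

12.51%

Rearranging the constant-growth DDM: r = D₁/P₀ + g.
r = 10.7000 / 106.89 + 0.025 = 0.10010 + 0.025 = 0.12510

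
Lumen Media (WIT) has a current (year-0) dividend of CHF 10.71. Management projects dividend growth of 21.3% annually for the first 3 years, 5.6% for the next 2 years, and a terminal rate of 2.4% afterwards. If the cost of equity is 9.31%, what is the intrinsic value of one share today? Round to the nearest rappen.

Three-stage DDM. Project D₁…D_5; terminal Gordon value at t=5 with g = 0.024; discount at r = 0.0931.
D_1 = 12.9912
D_2 = 15.7584
D_3 = 19.1149
D_4 = 20.1853
D_5 = 21.3157
TV_5 = 21.8273/(0.0931−0.024) = 315.8796
P₀ = Σ Dₜ/(1+r)ᵗ + TV_5/(1+r)^5 = 269.9102

CHF 269.91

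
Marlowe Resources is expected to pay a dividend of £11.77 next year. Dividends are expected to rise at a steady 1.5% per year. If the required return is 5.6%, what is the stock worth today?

£287.07

Gordon growth model: P₀ = D₁/(r − g), with D₁ = 11.77 given directly.
P₀ = 11.7700 / (0.056 − 0.015) = 11.7700 / 0.041 = 287.0732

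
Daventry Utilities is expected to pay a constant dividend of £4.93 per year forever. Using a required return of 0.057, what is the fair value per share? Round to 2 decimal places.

Zero-growth DDM (perpetuity): P₀ = D/r = 4.93 / 0.057 = 86.4912

£86.49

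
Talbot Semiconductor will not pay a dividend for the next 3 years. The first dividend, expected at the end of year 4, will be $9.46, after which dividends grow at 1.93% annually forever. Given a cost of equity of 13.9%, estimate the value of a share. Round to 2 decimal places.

$53.48

Deferred-dividend DDM. At t=3 the remaining stream is a growing perpetuity with first payment D_4 = 9.46.
V_3 = D_4/(r−g) = 9.46/(0.139−0.0193) = 79.0309
P₀ = V_3/(1+r)^3 = 79.0309/(1+0.139)^3 = 53.4842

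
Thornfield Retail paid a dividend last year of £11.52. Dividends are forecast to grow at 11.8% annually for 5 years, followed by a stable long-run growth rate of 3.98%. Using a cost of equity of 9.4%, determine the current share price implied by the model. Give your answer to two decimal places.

£307.84

Two-stage DDM. Project D₁…D_5 at 0.118, terminal growth 0.0398, discount at r = 0.094.
D_1 = 12.8794
D_2 = 14.3991
D_3 = 16.0982
D_4 = 17.9978
D_5 = 20.1216
Terminal value at t=5: TV = D_6/(r−g) = 20.9224/(0.094−0.0398) = 386.0220
P₀ = 12.8794/(1+0.094)^1 + 14.3991/(1+0.094)^2 + 16.0982/(1+0.094)^3 + 17.9978/(1+0.094)^4 + 20.1216/(1+0.094)^5 + 386.0220/(1+0.094)^5 = 307.8382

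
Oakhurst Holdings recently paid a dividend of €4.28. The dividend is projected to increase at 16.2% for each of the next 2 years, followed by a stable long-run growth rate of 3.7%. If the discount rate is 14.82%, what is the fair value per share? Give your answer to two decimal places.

€49.59

Two-stage DDM. Project D₁…D_2 at 0.162, terminal growth 0.037, discount at r = 0.1482.
D_1 = 4.9734
D_2 = 5.7790
Terminal value at t=2: TV = D_3/(r−g) = 5.9929/(0.1482−0.037) = 53.8927
P₀ = 4.9734/(1+0.1482)^1 + 5.7790/(1+0.1482)^2 + 53.8927/(1+0.1482)^2 = 49.5934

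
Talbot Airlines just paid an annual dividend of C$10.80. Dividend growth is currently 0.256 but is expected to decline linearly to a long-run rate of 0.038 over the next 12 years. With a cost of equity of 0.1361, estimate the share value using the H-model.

H-model: P₀ = D₀[(1+g_L) + H(g_S−g_L)]/(r−g_L), with H = 12/2 = 6.
P₀ = 10.80 × [(1+0.038) + 6×(0.256−0.038)] / (0.1361−0.038)
   = 10.80 × 2.3460 / 0.0981 = 258.2752

C$258.28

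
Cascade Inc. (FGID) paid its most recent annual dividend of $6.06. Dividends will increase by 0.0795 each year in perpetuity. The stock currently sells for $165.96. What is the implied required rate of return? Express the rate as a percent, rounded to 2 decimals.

Rearranging the constant-growth DDM: r = D₁/P₀ + g.
D₁ = 6.06 × (1 + 0.0795) = 6.5418.
r = 6.5418 / 165.96 + 0.0795 = 0.03942 + 0.0795 = 0.11892

11.89%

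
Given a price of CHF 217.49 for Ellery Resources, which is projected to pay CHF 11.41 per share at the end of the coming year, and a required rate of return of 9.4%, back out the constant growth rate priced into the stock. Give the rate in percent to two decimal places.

4.15%

From P₀ = D₁/(r − g), the implied growth is g = r − D₁/P₀.
g = 0.094 − 11.41/217.49 = 0.094 − 0.05246 = 0.04154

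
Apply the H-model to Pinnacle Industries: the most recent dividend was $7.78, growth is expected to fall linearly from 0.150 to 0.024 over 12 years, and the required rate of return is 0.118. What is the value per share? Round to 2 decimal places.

H-model: P₀ = D₀[(1+g_L) + H(g_S−g_L)]/(r−g_L), with H = 12/2 = 6.
P₀ = 7.78 × [(1+0.024) + 6×(0.15−0.024)] / (0.118−0.024)
   = 7.78 × 1.7800 / 0.094 = 147.3234

$147.32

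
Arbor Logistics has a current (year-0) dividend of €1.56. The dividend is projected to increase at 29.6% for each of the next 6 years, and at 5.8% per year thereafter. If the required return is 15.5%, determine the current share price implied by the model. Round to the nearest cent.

Two-stage DDM. Project D₁…D_6 at 0.296, terminal growth 0.058, discount at r = 0.155.
D_1 = 2.0218
D_2 = 2.6202
D_3 = 3.3958
D_4 = 4.4009
D_5 = 5.7036
D_6 = 7.3919
Terminal value at t=6: TV = D_7/(r−g) = 7.8206/(0.155−0.058) = 80.6248
P₀ = 2.0218/(1+0.155)^1 + 2.6202/(1+0.155)^2 + 3.3958/(1+0.155)^3 + 4.4009/(1+0.155)^4 + 5.7036/(1+0.155)^5 + 7.3919/(1+0.155)^6 + 80.6248/(1+0.155)^6 = 48.2406

€48.24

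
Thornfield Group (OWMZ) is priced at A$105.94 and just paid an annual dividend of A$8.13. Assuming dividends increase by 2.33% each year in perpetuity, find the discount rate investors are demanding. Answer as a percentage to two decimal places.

10.18%

Rearranging the constant-growth DDM: r = D₁/P₀ + g.
D₁ = 8.13 × (1 + 0.0233) = 8.3194.
r = 8.3194 / 105.94 + 0.0233 = 0.07853 + 0.0233 = 0.10183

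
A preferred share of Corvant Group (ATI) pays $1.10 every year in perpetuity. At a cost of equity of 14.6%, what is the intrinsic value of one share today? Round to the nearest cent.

Zero-growth DDM (perpetuity): P₀ = D/r = 1.10 / 0.146 = 7.5342

$7.53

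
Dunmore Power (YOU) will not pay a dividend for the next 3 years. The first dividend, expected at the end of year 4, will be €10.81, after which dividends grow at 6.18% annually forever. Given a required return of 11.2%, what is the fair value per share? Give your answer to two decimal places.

€156.61

Deferred-dividend DDM. At t=3 the remaining stream is a growing perpetuity with first payment D_4 = 10.81.
V_3 = D_4/(r−g) = 10.81/(0.112−0.0618) = 215.3386
P₀ = V_3/(1+r)^3 = 215.3386/(1+0.112)^3 = 156.6057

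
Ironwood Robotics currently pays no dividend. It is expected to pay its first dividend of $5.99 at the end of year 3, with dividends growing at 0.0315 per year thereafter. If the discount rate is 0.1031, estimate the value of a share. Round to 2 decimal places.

Deferred-dividend DDM. At t=2 the remaining stream is a growing perpetuity with first payment D_3 = 5.99.
V_2 = D_3/(r−g) = 5.99/(0.1031−0.0315) = 83.6592
P₀ = V_2/(1+r)^2 = 83.6592/(1+0.1031)^2 = 68.7518

$68.75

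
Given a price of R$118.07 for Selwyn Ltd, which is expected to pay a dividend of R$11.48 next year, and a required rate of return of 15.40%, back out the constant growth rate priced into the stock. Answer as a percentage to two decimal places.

From P₀ = D₁/(r − g), the implied growth is g = r − D₁/P₀.
g = 0.154 − 11.48/118.07 = 0.154 − 0.09723 = 0.05677

5.68%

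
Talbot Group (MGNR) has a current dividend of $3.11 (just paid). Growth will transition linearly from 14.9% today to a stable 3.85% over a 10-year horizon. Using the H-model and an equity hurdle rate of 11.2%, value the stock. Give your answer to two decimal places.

$67.32

H-model: P₀ = D₀[(1+g_L) + H(g_S−g_L)]/(r−g_L), with H = 10/2 = 5.
P₀ = 3.11 × [(1+0.0385) + 5×(0.149−0.0385)] / (0.112−0.0385)
   = 3.11 × 1.5910 / 0.0735 = 67.3199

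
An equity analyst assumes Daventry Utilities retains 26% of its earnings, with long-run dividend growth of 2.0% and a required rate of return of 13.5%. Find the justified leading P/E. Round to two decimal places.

Payout ratio b = 1 − 0.26 = 0.74.
Justified leading P/E = b/(r−g) = 0.74/(0.135−0.02) = 6.4348

6.43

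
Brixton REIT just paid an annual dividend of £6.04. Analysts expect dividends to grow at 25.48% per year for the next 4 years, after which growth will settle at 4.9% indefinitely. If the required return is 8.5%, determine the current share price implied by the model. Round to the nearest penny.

£350.05

Two-stage DDM. Project D₁…D_4 at 0.2548, terminal growth 0.049, discount at r = 0.085.
D_1 = 7.5790
D_2 = 9.5101
D_3 = 11.9333
D_4 = 14.9739
Terminal value at t=4: TV = D_5/(r−g) = 15.7076/(0.085−0.049) = 436.3229
P₀ = 7.5790/(1+0.085)^1 + 9.5101/(1+0.085)^2 + 11.9333/(1+0.085)^3 + 14.9739/(1+0.085)^4 + 436.3229/(1+0.085)^4 = 350.0505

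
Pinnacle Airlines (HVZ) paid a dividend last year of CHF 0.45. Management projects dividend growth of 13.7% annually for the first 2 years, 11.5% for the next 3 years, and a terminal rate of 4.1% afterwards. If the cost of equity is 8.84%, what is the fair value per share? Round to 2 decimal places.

Three-stage DDM. Project D₁…D_5; terminal Gordon value at t=5 with g = 0.041; discount at r = 0.0884.
D_1 = 0.5117
D_2 = 0.5817
D_3 = 0.6486
D_4 = 0.7232
D_5 = 0.8064
TV_5 = 0.8395/(0.0884−0.041) = 17.7105
P₀ = Σ Dₜ/(1+r)ᵗ + TV_5/(1+r)^5 = 14.1031

CHF 14.10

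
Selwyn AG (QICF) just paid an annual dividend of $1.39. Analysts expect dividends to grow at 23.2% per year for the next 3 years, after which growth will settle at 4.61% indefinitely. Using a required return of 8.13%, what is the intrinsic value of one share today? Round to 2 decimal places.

$66.54

Two-stage DDM. Project D₁…D_3 at 0.232, terminal growth 0.0461, discount at r = 0.0813.
D_1 = 1.7125
D_2 = 2.1098
D_3 = 2.5992
Terminal value at t=3: TV = D_4/(r−g) = 2.7191/(0.0813−0.0461) = 77.2463
P₀ = 1.7125/(1+0.0813)^1 + 2.1098/(1+0.0813)^2 + 2.5992/(1+0.0813)^3 + 77.2463/(1+0.0813)^3 = 66.5438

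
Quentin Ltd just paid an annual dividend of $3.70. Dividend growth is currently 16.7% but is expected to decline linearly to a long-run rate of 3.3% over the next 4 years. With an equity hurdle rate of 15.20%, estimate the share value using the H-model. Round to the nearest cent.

H-model: P₀ = D₀[(1+g_L) + H(g_S−g_L)]/(r−g_L), with H = 4/2 = 2.
P₀ = 3.70 × [(1+0.033) + 2×(0.167−0.033)] / (0.152−0.033)
   = 3.70 × 1.3010 / 0.119 = 40.4513

$40.45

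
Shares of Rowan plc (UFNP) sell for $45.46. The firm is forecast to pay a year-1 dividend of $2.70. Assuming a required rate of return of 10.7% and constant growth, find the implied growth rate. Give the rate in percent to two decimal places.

From P₀ = D₁/(r − g), the implied growth is g = r − D₁/P₀.
g = 0.107 − 2.70/45.46 = 0.107 − 0.05939 = 0.04761

4.76%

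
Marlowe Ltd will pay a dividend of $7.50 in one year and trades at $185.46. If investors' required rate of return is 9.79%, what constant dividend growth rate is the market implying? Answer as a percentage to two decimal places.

From P₀ = D₁/(r − g), the implied growth is g = r − D₁/P₀.
g = 0.0979 − 7.50/185.46 = 0.0979 − 0.04044 = 0.05746

5.75%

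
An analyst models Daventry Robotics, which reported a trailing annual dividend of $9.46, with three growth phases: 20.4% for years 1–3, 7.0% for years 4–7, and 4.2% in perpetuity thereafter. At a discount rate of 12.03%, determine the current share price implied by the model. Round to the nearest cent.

Three-stage DDM. Project D₁…D_7; terminal Gordon value at t=7 with g = 0.042; discount at r = 0.1203.
D_1 = 11.3898
D_2 = 13.7134
D_3 = 16.5109
D_4 = 17.6667
D_5 = 18.9033
D_6 = 20.2266
D_7 = 21.6424
TV_7 = 22.5514/(0.1203−0.042) = 288.0127
P₀ = Σ Dₜ/(1+r)ᵗ + TV_7/(1+r)^7 = 204.8040

$204.80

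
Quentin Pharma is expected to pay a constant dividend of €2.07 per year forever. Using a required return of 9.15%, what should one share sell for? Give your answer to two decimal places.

Zero-growth DDM (perpetuity): P₀ = D/r = 2.07 / 0.0915 = 22.6230

€22.62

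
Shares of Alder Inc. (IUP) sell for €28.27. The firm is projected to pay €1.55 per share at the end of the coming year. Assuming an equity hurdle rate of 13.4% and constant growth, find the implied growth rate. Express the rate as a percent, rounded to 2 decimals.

From P₀ = D₁/(r − g), the implied growth is g = r − D₁/P₀.
g = 0.134 − 1.55/28.27 = 0.134 − 0.05483 = 0.07917

7.92%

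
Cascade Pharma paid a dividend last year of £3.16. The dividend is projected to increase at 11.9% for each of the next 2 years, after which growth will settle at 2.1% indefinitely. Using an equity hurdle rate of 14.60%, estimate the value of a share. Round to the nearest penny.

Two-stage DDM. Project D₁…D_2 at 0.119, terminal growth 0.021, discount at r = 0.146.
D_1 = 3.5360
D_2 = 3.9568
Terminal value at t=2: TV = D_3/(r−g) = 4.0399/(0.146−0.021) = 32.3194
P₀ = 3.5360/(1+0.146)^1 + 3.9568/(1+0.146)^2 + 32.3194/(1+0.146)^2 = 30.7074

£30.71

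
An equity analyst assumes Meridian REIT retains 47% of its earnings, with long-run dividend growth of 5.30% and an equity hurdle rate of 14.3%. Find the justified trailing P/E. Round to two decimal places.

6.20

Payout ratio b = 1 − 0.47 = 0.53.
Justified trailing P/E = b(1+g)/(r−g) = 0.53×(1+0.053)/(0.143−0.053) = 6.2010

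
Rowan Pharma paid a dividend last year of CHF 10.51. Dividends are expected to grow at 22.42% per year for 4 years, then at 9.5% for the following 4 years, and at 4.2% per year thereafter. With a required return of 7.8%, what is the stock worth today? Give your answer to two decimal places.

Three-stage DDM. Project D₁…D_8; terminal Gordon value at t=8 with g = 0.042; discount at r = 0.078.
D_1 = 12.8663
D_2 = 15.7510
D_3 = 19.2823
D_4 = 23.6054
D_5 = 25.8480
D_6 = 28.3035
D_7 = 30.9924
D_8 = 33.9366
TV_8 = 35.3620/(0.078−0.042) = 982.2769
P₀ = Σ Dₜ/(1+r)ᵗ + TV_8/(1+r)^8 = 669.7030

CHF 669.70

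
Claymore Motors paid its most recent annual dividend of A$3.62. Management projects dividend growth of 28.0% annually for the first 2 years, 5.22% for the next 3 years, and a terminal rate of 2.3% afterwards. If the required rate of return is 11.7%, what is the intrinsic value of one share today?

Three-stage DDM. Project D₁…D_5; terminal Gordon value at t=5 with g = 0.023; discount at r = 0.117.
D_1 = 4.6336
D_2 = 5.9310
D_3 = 6.2406
D_4 = 6.5664
D_5 = 6.9091
TV_5 = 7.0680/(0.117−0.023) = 75.1919
P₀ = Σ Dₜ/(1+r)ᵗ + TV_5/(1+r)^5 = 64.8130

A$64.81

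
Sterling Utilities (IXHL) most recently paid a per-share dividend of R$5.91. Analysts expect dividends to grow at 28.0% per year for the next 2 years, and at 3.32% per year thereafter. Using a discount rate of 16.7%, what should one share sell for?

R$68.49

Two-stage DDM. Project D₁…D_2 at 0.28, terminal growth 0.0332, discount at r = 0.167.
D_1 = 7.5648
D_2 = 9.6829
Terminal value at t=2: TV = D_3/(r−g) = 10.0044/(0.167−0.0332) = 74.7714
P₀ = 7.5648/(1+0.167)^1 + 9.6829/(1+0.167)^2 + 74.7714/(1+0.167)^2 = 68.4949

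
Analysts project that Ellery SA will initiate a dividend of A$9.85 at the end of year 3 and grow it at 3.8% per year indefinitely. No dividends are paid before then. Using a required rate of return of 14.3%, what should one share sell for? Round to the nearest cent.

A$71.80

Deferred-dividend DDM. At t=2 the remaining stream is a growing perpetuity with first payment D_3 = 9.85.
V_2 = D_3/(r−g) = 9.85/(0.143−0.038) = 93.8095
P₀ = V_2/(1+r)^2 = 93.8095/(1+0.143)^2 = 71.8050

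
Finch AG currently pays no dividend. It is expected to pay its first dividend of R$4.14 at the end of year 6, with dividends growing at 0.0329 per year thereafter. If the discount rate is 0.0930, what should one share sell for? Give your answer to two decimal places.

Deferred-dividend DDM. At t=5 the remaining stream is a growing perpetuity with first payment D_6 = 4.14.
V_5 = D_6/(r−g) = 4.14/(0.093−0.0329) = 68.8852
P₀ = V_5/(1+r)^5 = 68.8852/(1+0.093)^5 = 44.1596

R$44.16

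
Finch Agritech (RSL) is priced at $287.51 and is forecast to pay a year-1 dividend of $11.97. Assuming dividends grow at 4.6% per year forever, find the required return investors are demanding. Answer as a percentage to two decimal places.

Rearranging the constant-growth DDM: r = D₁/P₀ + g.
r = 11.9700 / 287.51 + 0.046 = 0.04163 + 0.046 = 0.08763

8.76%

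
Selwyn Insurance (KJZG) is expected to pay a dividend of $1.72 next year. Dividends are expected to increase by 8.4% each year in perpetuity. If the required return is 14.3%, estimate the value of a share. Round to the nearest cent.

Gordon growth model: P₀ = D₁/(r − g), with D₁ = 1.72 given directly.
P₀ = 1.7200 / (0.143 − 0.084) = 1.7200 / 0.059 = 29.1525

$29.15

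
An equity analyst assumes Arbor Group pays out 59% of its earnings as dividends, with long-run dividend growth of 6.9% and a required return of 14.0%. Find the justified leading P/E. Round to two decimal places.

Justified leading P/E = b/(r−g) = 0.59/(0.14−0.069) = 8.3099

8.31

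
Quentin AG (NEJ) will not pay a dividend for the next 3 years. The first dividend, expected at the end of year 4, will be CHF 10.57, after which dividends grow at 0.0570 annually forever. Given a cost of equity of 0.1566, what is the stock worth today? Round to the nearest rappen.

CHF 68.59

Deferred-dividend DDM. At t=3 the remaining stream is a growing perpetuity with first payment D_4 = 10.57.
V_3 = D_4/(r−g) = 10.57/(0.1566−0.057) = 106.1245
P₀ = V_3/(1+r)^3 = 106.1245/(1+0.1566)^3 = 68.5908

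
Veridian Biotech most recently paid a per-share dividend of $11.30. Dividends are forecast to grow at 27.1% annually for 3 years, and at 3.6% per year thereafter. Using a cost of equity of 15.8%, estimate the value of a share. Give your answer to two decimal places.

$167.84

Two-stage DDM. Project D₁…D_3 at 0.271, terminal growth 0.036, discount at r = 0.158.
D_1 = 14.3623
D_2 = 18.2545
D_3 = 23.2014
Terminal value at t=3: TV = D_4/(r−g) = 24.0367/(0.158−0.036) = 197.0221
P₀ = 14.3623/(1+0.158)^1 + 18.2545/(1+0.158)^2 + 23.2014/(1+0.158)^3 + 197.0221/(1+0.158)^3 = 167.8358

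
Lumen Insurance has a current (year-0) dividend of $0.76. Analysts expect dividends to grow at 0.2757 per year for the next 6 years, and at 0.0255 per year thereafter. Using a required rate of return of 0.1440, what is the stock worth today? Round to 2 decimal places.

$19.44

Two-stage DDM. Project D₁…D_6 at 0.2757, terminal growth 0.0255, discount at r = 0.144.
D_1 = 0.9695
D_2 = 1.2368
D_3 = 1.5778
D_4 = 2.0128
D_5 = 2.5678
D_6 = 3.2757
Terminal value at t=6: TV = D_7/(r−g) = 3.3592/(0.144−0.0255) = 28.3480
P₀ = 0.9695/(1+0.144)^1 + 1.2368/(1+0.144)^2 + 1.5778/(1+0.144)^3 + 2.0128/(1+0.144)^4 + 2.5678/(1+0.144)^5 + 3.2757/(1+0.144)^6 + 28.3480/(1+0.144)^6 = 19.4398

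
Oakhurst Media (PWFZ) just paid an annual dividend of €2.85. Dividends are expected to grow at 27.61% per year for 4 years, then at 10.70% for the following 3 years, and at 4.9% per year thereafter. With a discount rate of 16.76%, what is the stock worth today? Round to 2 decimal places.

Three-stage DDM. Project D₁…D_7; terminal Gordon value at t=7 with g = 0.049; discount at r = 0.1676.
D_1 = 3.6369
D_2 = 4.6410
D_3 = 5.9224
D_4 = 7.5576
D_5 = 8.3663
D_6 = 9.2614
D_7 = 10.2524
TV_7 = 10.7548/(0.1676−0.049) = 90.6812
P₀ = Σ Dₜ/(1+r)ᵗ + TV_7/(1+r)^7 = 55.9342

€55.93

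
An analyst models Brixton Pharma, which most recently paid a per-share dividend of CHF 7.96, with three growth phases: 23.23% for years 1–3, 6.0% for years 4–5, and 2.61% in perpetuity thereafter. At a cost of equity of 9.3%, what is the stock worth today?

Three-stage DDM. Project D₁…D_5; terminal Gordon value at t=5 with g = 0.0261; discount at r = 0.093.
D_1 = 9.8091
D_2 = 12.0878
D_3 = 14.8958
D_4 = 15.7895
D_5 = 16.7369
TV_5 = 17.1737/(0.093−0.0261) = 256.7070
P₀ = Σ Dₜ/(1+r)ᵗ + TV_5/(1+r)^5 = 216.8580

CHF 216.86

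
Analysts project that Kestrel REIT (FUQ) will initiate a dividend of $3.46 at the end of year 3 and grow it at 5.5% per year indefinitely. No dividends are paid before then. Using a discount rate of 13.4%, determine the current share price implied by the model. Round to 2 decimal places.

Deferred-dividend DDM. At t=2 the remaining stream is a growing perpetuity with first payment D_3 = 3.46.
V_2 = D_3/(r−g) = 3.46/(0.134−0.055) = 43.7975
P₀ = V_2/(1+r)^2 = 43.7975/(1+0.134)^2 = 34.0583

$34.06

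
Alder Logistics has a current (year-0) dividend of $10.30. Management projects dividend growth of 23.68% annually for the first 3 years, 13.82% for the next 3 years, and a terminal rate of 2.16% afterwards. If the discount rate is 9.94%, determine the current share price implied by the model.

Three-stage DDM. Project D₁…D_6; terminal Gordon value at t=6 with g = 0.0216; discount at r = 0.0994.
D_1 = 12.7390
D_2 = 15.7556
D_3 = 19.4866
D_4 = 22.1796
D_5 = 25.2449
D_6 = 28.7337
TV_6 = 29.3543/(0.0994−0.0216) = 377.3051
P₀ = Σ Dₜ/(1+r)ᵗ + TV_6/(1+r)^6 = 300.1370

$300.14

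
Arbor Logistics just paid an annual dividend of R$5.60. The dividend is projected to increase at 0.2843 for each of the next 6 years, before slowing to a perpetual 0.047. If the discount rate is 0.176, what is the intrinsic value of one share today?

Two-stage DDM. Project D₁…D_6 at 0.2843, terminal growth 0.047, discount at r = 0.176.
D_1 = 7.1921
D_2 = 9.2368
D_3 = 11.8628
D_4 = 15.2354
D_5 = 19.5668
D_6 = 25.1297
Terminal value at t=6: TV = D_7/(r−g) = 26.3108/(0.176−0.047) = 203.9595
P₀ = 7.1921/(1+0.176)^1 + 9.2368/(1+0.176)^2 + 11.8628/(1+0.176)^3 + 15.2354/(1+0.176)^4 + 19.5668/(1+0.176)^5 + 25.1297/(1+0.176)^6 + 203.9595/(1+0.176)^6 = 123.3622

R$123.36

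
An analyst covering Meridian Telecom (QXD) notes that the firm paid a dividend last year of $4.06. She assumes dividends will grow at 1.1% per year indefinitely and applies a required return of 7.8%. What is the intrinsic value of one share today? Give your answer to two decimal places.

Gordon growth model: P₀ = D₁/(r − g). D₁ = 4.06 × (1 + 0.011) = 4.1047.
P₀ = 4.1047 / (0.078 − 0.011) = 4.1047 / 0.067 = 61.2636

$61.26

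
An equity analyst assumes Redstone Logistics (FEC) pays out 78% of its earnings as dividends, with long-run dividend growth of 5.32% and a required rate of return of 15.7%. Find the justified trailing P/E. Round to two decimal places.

7.91

Justified trailing P/E = b(1+g)/(r−g) = 0.78×(1+0.0532)/(0.157−0.0532) = 7.9142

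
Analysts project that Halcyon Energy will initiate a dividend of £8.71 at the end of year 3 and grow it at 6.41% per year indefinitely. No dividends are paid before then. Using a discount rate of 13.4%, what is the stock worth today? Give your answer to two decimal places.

£96.90

Deferred-dividend DDM. At t=2 the remaining stream is a growing perpetuity with first payment D_3 = 8.71.
V_2 = D_3/(r−g) = 8.71/(0.134−0.0641) = 124.6066
P₀ = V_2/(1+r)^2 = 124.6066/(1+0.134)^2 = 96.8980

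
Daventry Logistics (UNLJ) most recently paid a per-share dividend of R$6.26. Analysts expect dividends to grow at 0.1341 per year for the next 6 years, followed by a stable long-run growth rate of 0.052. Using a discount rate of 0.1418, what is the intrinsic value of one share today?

R$107.10

Two-stage DDM. Project D₁…D_6 at 0.1341, terminal growth 0.052, discount at r = 0.1418.
D_1 = 7.0995
D_2 = 8.0515
D_3 = 9.1312
D_4 = 10.3557
D_5 = 11.7444
D_6 = 13.3193
Terminal value at t=6: TV = D_7/(r−g) = 14.0119/(0.1418−0.052) = 156.0349
P₀ = 7.0995/(1+0.1418)^1 + 8.0515/(1+0.1418)^2 + 9.1312/(1+0.1418)^3 + 10.3557/(1+0.1418)^4 + 11.7444/(1+0.1418)^5 + 13.3193/(1+0.1418)^6 + 156.0349/(1+0.1418)^6 = 107.1010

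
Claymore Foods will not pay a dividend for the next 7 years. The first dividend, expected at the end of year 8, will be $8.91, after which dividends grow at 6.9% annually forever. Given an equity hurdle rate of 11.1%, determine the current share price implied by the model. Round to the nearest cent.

Deferred-dividend DDM. At t=7 the remaining stream is a growing perpetuity with first payment D_8 = 8.91.
V_7 = D_8/(r−g) = 8.91/(0.111−0.069) = 212.1429
P₀ = V_7/(1+r)^7 = 212.1429/(1+0.111)^7 = 101.5383

$101.54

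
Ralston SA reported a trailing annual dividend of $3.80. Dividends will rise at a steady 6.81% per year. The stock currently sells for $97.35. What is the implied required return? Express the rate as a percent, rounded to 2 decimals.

10.98%

Rearranging the constant-growth DDM: r = D₁/P₀ + g.
D₁ = 3.80 × (1 + 0.0681) = 4.0588.
r = 4.0588 / 97.35 + 0.0681 = 0.04169 + 0.0681 = 0.10979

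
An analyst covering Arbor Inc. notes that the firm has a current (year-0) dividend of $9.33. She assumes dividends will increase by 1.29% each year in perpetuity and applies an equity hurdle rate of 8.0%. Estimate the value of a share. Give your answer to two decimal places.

Gordon growth model: P₀ = D₁/(r − g). D₁ = 9.33 × (1 + 0.0129) = 9.4504.
P₀ = 9.4504 / (0.08 − 0.0129) = 9.4504 / 0.0671 = 140.8399

$140.84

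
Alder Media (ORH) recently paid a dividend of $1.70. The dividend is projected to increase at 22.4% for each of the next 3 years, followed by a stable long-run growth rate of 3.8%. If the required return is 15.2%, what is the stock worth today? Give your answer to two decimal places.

Two-stage DDM. Project D₁…D_3 at 0.224, terminal growth 0.038, discount at r = 0.152.
D_1 = 2.0808
D_2 = 2.5469
D_3 = 3.1174
Terminal value at t=3: TV = D_4/(r−g) = 3.2359/(0.152−0.038) = 28.3848
P₀ = 2.0808/(1+0.152)^1 + 2.5469/(1+0.152)^2 + 3.1174/(1+0.152)^3 + 28.3848/(1+0.152)^3 = 24.3309

$24.33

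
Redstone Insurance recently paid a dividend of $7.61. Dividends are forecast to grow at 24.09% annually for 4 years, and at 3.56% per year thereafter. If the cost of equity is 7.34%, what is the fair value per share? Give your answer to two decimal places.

$416.70

Two-stage DDM. Project D₁…D_4 at 0.2409, terminal growth 0.0356, discount at r = 0.0734.
D_1 = 9.4432
D_2 = 11.7181
D_3 = 14.5410
D_4 = 18.0440
Terminal value at t=4: TV = D_5/(r−g) = 18.6863/(0.0734−0.0356) = 494.3472
P₀ = 9.4432/(1+0.0734)^1 + 11.7181/(1+0.0734)^2 + 14.5410/(1+0.0734)^3 + 18.0440/(1+0.0734)^4 + 494.3472/(1+0.0734)^4 = 416.6967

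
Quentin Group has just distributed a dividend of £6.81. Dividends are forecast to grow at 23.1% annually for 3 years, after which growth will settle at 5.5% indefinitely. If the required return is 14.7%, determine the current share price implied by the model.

Two-stage DDM. Project D₁…D_3 at 0.231, terminal growth 0.055, discount at r = 0.147.
D_1 = 8.3831
D_2 = 10.3196
D_3 = 12.7034
Terminal value at t=3: TV = D_4/(r−g) = 13.4021/(0.147−0.055) = 145.6753
P₀ = 8.3831/(1+0.147)^1 + 10.3196/(1+0.147)^2 + 12.7034/(1+0.147)^3 + 145.6753/(1+0.147)^3 = 120.1085

£120.11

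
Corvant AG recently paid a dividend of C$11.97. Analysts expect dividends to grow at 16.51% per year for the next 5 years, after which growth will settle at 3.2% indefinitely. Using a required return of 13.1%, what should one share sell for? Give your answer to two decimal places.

C$210.24

Two-stage DDM. Project D₁…D_5 at 0.1651, terminal growth 0.032, discount at r = 0.131.
D_1 = 13.9462
D_2 = 16.2488
D_3 = 18.9314
D_4 = 22.0570
D_5 = 25.6986
Terminal value at t=5: TV = D_6/(r−g) = 26.5210/(0.131−0.032) = 267.8889
P₀ = 13.9462/(1+0.131)^1 + 16.2488/(1+0.131)^2 + 18.9314/(1+0.131)^3 + 22.0570/(1+0.131)^4 + 25.6986/(1+0.131)^5 + 267.8889/(1+0.131)^5 = 210.2438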